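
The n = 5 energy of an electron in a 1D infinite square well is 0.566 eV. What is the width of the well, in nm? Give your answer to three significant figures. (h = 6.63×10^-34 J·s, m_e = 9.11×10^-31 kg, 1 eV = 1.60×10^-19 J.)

From E_n = n²h²/(8m_eL²), L = n·h/√(8m_eE_n).
E_5 = 0.566 eV = 9.056×10^-20 J, so L = 5·6.63×10^-34/√(8·9.11×10^-31·9.056×10^-20) = 4.08×10^-9 m = 4.08 nm.

L = 4.08 nm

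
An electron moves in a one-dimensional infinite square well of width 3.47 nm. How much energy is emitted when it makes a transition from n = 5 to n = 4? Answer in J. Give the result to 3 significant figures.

|ΔE| = 4.50×10^-20 J

E_1 = h²/(8m_eL²) = 5.004×10^-21 J.
|ΔE| = |5² − 4²|·E_1 = 9·5.004×10^-21 J = 4.50×10^-20 J.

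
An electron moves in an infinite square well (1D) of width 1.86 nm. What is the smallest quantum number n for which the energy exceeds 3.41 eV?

n = 6

E_1 = h²/(8m_eL²) = 1.741×10^-20 J = 0.1087 eV.
Need n² > 3.41/0.1087 = 31.37, i.e. n > 5.601.
The smallest integer satisfying this is n = 6.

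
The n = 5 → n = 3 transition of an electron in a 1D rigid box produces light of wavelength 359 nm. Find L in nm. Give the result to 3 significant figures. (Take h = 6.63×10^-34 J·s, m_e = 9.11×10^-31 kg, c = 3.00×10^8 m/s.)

The photon carries ΔE = hc/λ = 6.63×10^-34·3.00×10^8/3.59×10^-7 m = 5.540×10^-19 J.
Since ΔE = (5² − 3²)E_1, E_1 = 3.462×10^-20 J, and L = h/√(8m_eE_1) = 1.32×10^-9 m = 1.32 nm.

L = 1.32 nm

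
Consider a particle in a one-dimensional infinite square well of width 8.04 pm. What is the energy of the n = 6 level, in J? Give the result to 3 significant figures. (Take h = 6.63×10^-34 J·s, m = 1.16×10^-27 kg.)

E_6 = 2.64×10^-17 J

For an infinite well E_n = n²h²/(8mL²), so E_1 = h²/(8mL²) = (6.63×10^-34)²/(8·1.16×10^-27·(8.04×10^-12 m)²) = 7.328×10^-19 J.
Then E_6 = 6²·E_1 = 36·7.328×10^-19 J = 2.64×10^-17 J.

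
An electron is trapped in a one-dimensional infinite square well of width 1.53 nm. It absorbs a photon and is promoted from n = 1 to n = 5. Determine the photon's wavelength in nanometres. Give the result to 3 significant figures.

E_1 = h²/(8m_eL²) = 2.574×10^-20 J, so ΔE = (5² − 1²)E_1 = 6.178×10^-19 J.
λ = hc/ΔE = (6.626×10^-34·2.998×10^8)/6.178×10^-19 = 3.22×10^-7 m = 322 nm.

λ = 322 nm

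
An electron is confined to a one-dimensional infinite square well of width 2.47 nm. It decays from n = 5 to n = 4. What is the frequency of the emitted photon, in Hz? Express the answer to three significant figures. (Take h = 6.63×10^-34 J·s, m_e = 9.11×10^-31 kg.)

f = 1.34×10^14 Hz

E_1 = h²/(8m_eL²) = 9.886×10^-21 J and ΔE = (5² − 4²)E_1 = 8.897×10^-20 J.
f = ΔE/h = 8.897×10^-20/6.63×10^-34 = 1.34×10^14 Hz.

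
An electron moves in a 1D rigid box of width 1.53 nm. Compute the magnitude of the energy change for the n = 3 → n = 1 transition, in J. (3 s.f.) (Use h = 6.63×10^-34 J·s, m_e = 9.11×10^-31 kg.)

|ΔE| = 2.06×10^-19 J

E_1 = h²/(8m_eL²) = 2.577×10^-20 J.
|ΔE| = |3² − 1²|·E_1 = 8·2.577×10^-20 J = 2.06×10^-19 J.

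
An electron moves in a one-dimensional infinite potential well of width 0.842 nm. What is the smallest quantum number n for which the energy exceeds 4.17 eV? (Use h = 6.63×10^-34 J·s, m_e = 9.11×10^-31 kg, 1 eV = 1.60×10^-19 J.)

n = 3

E_1 = h²/(8m_eL²) = 8.507×10^-20 J = 0.5317 eV.
Need n² > 4.17/0.5317 = 7.843, i.e. n > 2.801.
The smallest integer satisfying this is n = 3.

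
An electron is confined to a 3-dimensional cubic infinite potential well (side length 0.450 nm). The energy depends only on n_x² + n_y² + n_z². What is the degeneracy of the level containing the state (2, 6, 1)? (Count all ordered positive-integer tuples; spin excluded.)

The level has n_x² + n_y² + n_z² = 41. The ordered positive-integer solutions are (1, 2, 6), (1, 6, 2), (2, 1, 6), (2, 6, 1), (3, 4, 4), (4, 3, 4), (4, 4, 3), (6, 1, 2), (6, 2, 1).
That gives 9 states.

degeneracy = 9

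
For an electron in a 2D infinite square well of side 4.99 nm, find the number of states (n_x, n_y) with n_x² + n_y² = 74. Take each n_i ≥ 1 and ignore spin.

The level has n_x² + n_y² = 74. The ordered positive-integer solutions are (5, 7), (7, 5).
That gives 2 states.

degeneracy = 2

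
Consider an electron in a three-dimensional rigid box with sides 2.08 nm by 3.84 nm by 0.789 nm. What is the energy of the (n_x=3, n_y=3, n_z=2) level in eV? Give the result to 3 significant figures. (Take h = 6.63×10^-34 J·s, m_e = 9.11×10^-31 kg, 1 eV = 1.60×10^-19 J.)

E = 3.44 eV

For a 3D rectangular well E = (h²/8m_e)·Σ n_i²/L_i² = (6.63×10^-34)²/(8·9.11×10^-31) · [3²/(2.08 nm)² + 3²/(3.84 nm)² + 2²/(0.789 nm)²].
Evaluating gives E = 5.498×10^-19 J = 3.44 eV.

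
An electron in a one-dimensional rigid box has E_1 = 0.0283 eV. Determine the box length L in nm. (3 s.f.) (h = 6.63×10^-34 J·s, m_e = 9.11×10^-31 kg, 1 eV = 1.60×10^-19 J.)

L = 3.65 nm

From E_n = n²h²/(8m_eL²), L = n·h/√(8m_eE_n).
E_1 = 0.0283 eV = 4.528×10^-21 J, so L = 1·6.63×10^-34/√(8·9.11×10^-31·4.528×10^-21) = 3.65×10^-9 m = 3.65 nm.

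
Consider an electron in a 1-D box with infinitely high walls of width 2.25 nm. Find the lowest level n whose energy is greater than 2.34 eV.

n = 6

E_1 = h²/(8m_eL²) = 1.190×10^-20 J = 0.07428 eV.
Need n² > 2.34/0.07428 = 31.50, i.e. n > 5.612.
The smallest integer satisfying this is n = 6.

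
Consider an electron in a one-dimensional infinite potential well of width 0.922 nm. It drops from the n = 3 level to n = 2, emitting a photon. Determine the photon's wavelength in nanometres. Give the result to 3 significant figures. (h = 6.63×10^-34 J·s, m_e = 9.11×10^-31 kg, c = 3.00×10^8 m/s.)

λ = 561 nm

E_1 = h²/(8m_eL²) = 7.095×10^-20 J, so ΔE = (3² − 2²)E_1 = 3.547×10^-19 J.
λ = hc/ΔE = (6.63×10^-34·3.00×10^8)/3.547×10^-19 = 5.61×10^-7 m = 561 nm.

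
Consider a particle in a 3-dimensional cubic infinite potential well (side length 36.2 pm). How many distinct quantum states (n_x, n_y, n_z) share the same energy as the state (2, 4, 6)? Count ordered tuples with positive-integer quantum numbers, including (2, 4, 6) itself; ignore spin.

The level has n_x² + n_y² + n_z² = 56. The ordered positive-integer solutions are (2, 4, 6), (2, 6, 4), (4, 2, 6), (4, 6, 2), (6, 2, 4), (6, 4, 2).
That gives 6 states.

degeneracy = 6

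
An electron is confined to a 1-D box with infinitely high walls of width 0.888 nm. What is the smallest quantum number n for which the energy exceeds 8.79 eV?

n = 5

E_1 = h²/(8m_eL²) = 7.640×10^-20 J = 0.4769 eV.
Need n² > 8.79/0.4769 = 18.43, i.e. n > 4.293.
The smallest integer satisfying this is n = 5.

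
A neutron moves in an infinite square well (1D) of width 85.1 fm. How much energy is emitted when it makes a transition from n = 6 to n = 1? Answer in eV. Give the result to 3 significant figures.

|ΔE| = 9.88×10^5 eV

E_1 = h²/(8m_nL²) = 4.524×10^-15 J.
|ΔE| = |6² − 1²|·E_1 = 35·4.524×10^-15 J = 1.583×10^-13 J = 9.88×10^5 eV.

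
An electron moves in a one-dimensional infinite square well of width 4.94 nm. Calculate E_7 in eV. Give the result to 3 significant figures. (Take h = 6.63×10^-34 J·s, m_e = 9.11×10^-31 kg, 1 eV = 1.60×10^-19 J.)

For an infinite well E_n = n²h²/(8m_eL²), so E_1 = h²/(8m_eL²) = (6.63×10^-34)²/(8·9.11×10^-31·(4.94×10^-9 m)²) = 2.472×10^-21 J.
Then E_7 = 7²·E_1 = 49·2.472×10^-21 J = 1.211×10^-19 J.
Converting, E_7 = 1.211×10^-19 J / (1.60×10^-19 J/eV) = 0.757 eV.

E_7 = 0.757 eV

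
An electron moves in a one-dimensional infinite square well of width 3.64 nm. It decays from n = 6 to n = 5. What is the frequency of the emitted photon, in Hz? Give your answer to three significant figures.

E_1 = h²/(8m_eL²) = 4.547×10^-21 J and ΔE = (6² − 5²)E_1 = 5.002×10^-20 J.
f = ΔE/h = 5.002×10^-20/6.626×10^-34 = 7.55×10^13 Hz.

f = 7.55×10^13 Hz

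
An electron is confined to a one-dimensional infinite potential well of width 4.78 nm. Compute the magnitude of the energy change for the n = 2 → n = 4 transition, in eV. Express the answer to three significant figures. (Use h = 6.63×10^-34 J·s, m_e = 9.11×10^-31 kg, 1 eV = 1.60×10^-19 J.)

E_1 = h²/(8m_eL²) = 2.640×10^-21 J.
|ΔE| = |2² − 4²|·E_1 = 12·2.640×10^-21 J = 3.168×10^-20 J = 0.198 eV.

|ΔE| = 0.198 eV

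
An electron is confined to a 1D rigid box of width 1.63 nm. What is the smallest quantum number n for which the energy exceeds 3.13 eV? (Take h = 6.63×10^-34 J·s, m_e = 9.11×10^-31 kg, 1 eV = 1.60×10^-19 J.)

n = 5

E_1 = h²/(8m_eL²) = 2.270×10^-20 J = 0.1419 eV.
Need n² > 3.13/0.1419 = 22.06, i.e. n > 4.697.
The smallest integer satisfying this is n = 5.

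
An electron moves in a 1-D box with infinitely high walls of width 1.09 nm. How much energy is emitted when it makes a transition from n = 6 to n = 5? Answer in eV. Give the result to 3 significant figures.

|ΔE| = 3.48 eV

E_1 = h²/(8m_eL²) = 5.071×10^-20 J.
|ΔE| = |6² − 5²|·E_1 = 11·5.071×10^-20 J = 5.578×10^-19 J = 3.48 eV.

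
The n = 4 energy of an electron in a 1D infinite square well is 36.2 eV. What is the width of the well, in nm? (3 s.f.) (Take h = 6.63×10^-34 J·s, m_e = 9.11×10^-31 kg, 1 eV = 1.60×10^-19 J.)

From E_n = n²h²/(8m_eL²), L = n·h/√(8m_eE_n).
E_4 = 36.2 eV = 5.792×10^-18 J, so L = 4·6.63×10^-34/√(8·9.11×10^-31·5.792×10^-18) = 4.08×10^-10 m = 0.408 nm.

L = 0.408 nm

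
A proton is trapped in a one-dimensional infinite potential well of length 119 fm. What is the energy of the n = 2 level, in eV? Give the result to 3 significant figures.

For an infinite well E_n = n²h²/(8m_pL²), so E_1 = h²/(8m_pL²) = (6.626×10^-34)²/(8·1.673×10^-27·(1.19×10^-13 m)²) = 2.316×10^-15 J.
Then E_2 = 2²·E_1 = 4·2.316×10^-15 J = 9.264×10^-15 J.
Converting, E_2 = 9.264×10^-15 J / (1.602×10^-19 J/eV) = 5.78×10^4 eV.

E_2 = 5.78×10^4 eV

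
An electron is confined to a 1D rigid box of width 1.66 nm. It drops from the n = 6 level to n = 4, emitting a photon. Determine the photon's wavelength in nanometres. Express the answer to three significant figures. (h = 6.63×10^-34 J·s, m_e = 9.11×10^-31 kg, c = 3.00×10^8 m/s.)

E_1 = h²/(8m_eL²) = 2.189×10^-20 J, so ΔE = (6² − 4²)E_1 = 4.378×10^-19 J.
λ = hc/ΔE = (6.63×10^-34·3.00×10^8)/4.378×10^-19 = 4.54×10^-7 m = 454 nm.

λ = 454 nm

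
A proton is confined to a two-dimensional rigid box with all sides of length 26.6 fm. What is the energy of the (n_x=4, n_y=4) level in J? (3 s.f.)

E = 1.48×10^-12 J

For a 2D rectangular well E = (h²/8m_p)·Σ n_i²/L_i² = (6.626×10^-34)²/(8·1.673×10^-27) · [4²/(26.6 fm)² + 4²/(26.6 fm)²].
Evaluating gives E = 1.48×10^-12 J.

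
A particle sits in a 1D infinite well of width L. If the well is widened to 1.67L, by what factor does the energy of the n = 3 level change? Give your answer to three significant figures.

0.359

E_n ∝ 1/L², so the energy scales by 1/1.67² = 0.359.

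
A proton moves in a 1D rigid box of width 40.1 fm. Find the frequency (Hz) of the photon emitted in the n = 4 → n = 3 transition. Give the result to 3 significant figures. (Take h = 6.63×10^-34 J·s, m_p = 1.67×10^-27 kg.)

f = 2.16×10^20 Hz

E_1 = h²/(8m_pL²) = 2.046×10^-14 J and ΔE = (4² − 3²)E_1 = 1.432×10^-13 J.
f = ΔE/h = 1.432×10^-13/6.63×10^-34 = 2.16×10^20 Hz.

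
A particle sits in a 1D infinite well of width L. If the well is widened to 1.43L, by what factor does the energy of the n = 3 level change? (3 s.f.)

E_n ∝ 1/L², so the energy scales by 1/1.43² = 0.489.

0.489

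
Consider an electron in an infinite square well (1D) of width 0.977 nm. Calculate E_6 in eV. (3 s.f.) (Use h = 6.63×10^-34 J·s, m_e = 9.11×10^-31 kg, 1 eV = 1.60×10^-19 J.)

For an infinite well E_n = n²h²/(8m_eL²), so E_1 = h²/(8m_eL²) = (6.63×10^-34)²/(8·9.11×10^-31·(9.77×10^-10 m)²) = 6.319×10^-20 J.
Then E_6 = 6²·E_1 = 36·6.319×10^-20 J = 2.275×10^-18 J.
Converting, E_6 = 2.275×10^-18 J / (1.60×10^-19 J/eV) = 14.2 eV.

E_6 = 14.2 eV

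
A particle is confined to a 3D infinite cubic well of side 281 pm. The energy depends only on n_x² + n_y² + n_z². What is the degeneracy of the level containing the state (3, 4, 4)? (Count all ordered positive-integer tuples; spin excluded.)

The level has n_x² + n_y² + n_z² = 41. The ordered positive-integer solutions are (1, 2, 6), (1, 6, 2), (2, 1, 6), (2, 6, 1), (3, 4, 4), (4, 3, 4), (4, 4, 3), (6, 1, 2), (6, 2, 1).
That gives 9 states.

degeneracy = 9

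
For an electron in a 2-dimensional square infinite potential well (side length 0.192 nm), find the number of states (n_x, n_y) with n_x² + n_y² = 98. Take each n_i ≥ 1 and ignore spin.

degeneracy = 1

The level has n_x² + n_y² = 98. The ordered positive-integer solutions are (7, 7).
That gives 1 state.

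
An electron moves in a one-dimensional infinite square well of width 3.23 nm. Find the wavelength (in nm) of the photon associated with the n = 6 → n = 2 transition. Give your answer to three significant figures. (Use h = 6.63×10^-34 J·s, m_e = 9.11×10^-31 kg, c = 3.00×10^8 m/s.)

E_1 = h²/(8m_eL²) = 5.781×10^-21 J, so ΔE = (6² − 2²)E_1 = 1.850×10^-19 J.
λ = hc/ΔE = (6.63×10^-34·3.00×10^8)/1.850×10^-19 = 1.08×10^-6 m = 1.08×10^3 nm.

λ = 1.08×10^3 nm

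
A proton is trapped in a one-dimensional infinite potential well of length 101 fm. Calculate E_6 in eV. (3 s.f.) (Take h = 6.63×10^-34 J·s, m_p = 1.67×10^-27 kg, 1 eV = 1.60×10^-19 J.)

For an infinite well E_n = n²h²/(8m_pL²), so E_1 = h²/(8m_pL²) = (6.63×10^-34)²/(8·1.67×10^-27·(1.01×10^-13 m)²) = 3.225×10^-15 J.
Then E_6 = 6²·E_1 = 36·3.225×10^-15 J = 1.161×10^-13 J.
Converting, E_6 = 1.161×10^-13 J / (1.60×10^-19 J/eV) = 7.26×10^5 eV.

E_6 = 7.26×10^5 eV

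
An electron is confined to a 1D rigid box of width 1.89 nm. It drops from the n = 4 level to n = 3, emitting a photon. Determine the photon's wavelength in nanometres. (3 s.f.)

λ = 1.68×10^3 nm

E_1 = h²/(8m_eL²) = 1.687×10^-20 J, so ΔE = (4² − 3²)E_1 = 1.181×10^-19 J.
λ = hc/ΔE = (6.626×10^-34·2.998×10^8)/1.181×10^-19 = 1.68×10^-6 m = 1.68×10^3 nm.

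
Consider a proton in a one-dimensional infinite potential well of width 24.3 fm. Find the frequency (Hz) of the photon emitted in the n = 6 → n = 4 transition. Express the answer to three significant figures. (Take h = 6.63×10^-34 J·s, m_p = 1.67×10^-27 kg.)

f = 1.68×10^21 Hz

E_1 = h²/(8m_pL²) = 5.572×10^-14 J and ΔE = (6² − 4²)E_1 = 1.114×10^-12 J.
f = ΔE/h = 1.114×10^-12/6.63×10^-34 = 1.68×10^21 Hz.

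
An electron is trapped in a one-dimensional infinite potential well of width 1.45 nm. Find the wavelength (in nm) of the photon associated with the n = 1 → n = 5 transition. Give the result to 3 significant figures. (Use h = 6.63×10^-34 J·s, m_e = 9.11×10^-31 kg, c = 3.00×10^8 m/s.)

E_1 = h²/(8m_eL²) = 2.869×10^-20 J, so ΔE = (5² − 1²)E_1 = 6.886×10^-19 J.
λ = hc/ΔE = (6.63×10^-34·3.00×10^8)/6.886×10^-19 = 2.89×10^-7 m = 289 nm.

λ = 289 nm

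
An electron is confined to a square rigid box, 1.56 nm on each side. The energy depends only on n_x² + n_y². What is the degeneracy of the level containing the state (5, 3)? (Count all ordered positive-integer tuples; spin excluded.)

The level has n_x² + n_y² = 34. The ordered positive-integer solutions are (3, 5), (5, 3).
That gives 2 states.

degeneracy = 2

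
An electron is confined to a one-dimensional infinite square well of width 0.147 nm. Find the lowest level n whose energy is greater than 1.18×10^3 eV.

n = 9

E_1 = h²/(8m_eL²) = 2.788×10^-18 J = 17.40 eV.
Need n² > 1.18×10^3/17.40 = 67.82, i.e. n > 8.235.
The smallest integer satisfying this is n = 9.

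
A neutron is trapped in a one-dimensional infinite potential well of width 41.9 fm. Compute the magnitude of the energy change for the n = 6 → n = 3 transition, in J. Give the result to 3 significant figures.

|ΔE| = 5.04×10^-13 J

E_1 = h²/(8m_nL²) = 1.866×10^-14 J.
|ΔE| = |6² − 3²|·E_1 = 27·1.866×10^-14 J = 5.04×10^-13 J.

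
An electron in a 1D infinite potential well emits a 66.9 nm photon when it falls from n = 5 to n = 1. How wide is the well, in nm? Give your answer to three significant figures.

The photon carries ΔE = hc/λ = 6.626×10^-34·2.998×10^8/6.69×10^-8 m = 2.969×10^-18 J.
Since ΔE = (5² − 1²)E_1, E_1 = 1.237×10^-19 J, and L = h/√(8m_eE_1) = 6.98×10^-10 m = 0.698 nm.

L = 0.698 nm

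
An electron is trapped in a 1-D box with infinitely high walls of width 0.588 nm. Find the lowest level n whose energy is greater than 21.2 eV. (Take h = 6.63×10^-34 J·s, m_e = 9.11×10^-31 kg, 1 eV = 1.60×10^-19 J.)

n = 5

E_1 = h²/(8m_eL²) = 1.744×10^-19 J = 1.090 eV.
Need n² > 21.2/1.090 = 19.45, i.e. n > 4.410.
The smallest integer satisfying this is n = 5.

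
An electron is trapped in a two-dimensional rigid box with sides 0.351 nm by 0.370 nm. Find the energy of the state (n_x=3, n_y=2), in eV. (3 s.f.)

For a 2D rectangular well E = (h²/8m_e)·Σ n_i²/L_i² = (6.626×10^-34)²/(8·9.109×10^-31) · [3²/(0.351 nm)² + 2²/(0.370 nm)²].
Evaluating gives E = 6.162×10^-18 J = 38.5 eV.

E = 38.5 eV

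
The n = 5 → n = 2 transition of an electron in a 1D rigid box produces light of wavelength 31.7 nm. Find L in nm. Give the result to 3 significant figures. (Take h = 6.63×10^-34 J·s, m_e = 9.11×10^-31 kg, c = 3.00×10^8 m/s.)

The photon carries ΔE = hc/λ = 6.63×10^-34·3.00×10^8/3.17×10^-8 m = 6.274×10^-18 J.
Since ΔE = (5² − 2²)E_1, E_1 = 2.988×10^-19 J, and L = h/√(8m_eE_1) = 4.49×10^-10 m = 0.449 nm.

L = 0.449 nm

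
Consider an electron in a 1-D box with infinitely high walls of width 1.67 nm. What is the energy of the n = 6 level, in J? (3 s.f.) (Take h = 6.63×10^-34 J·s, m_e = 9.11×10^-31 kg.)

E_6 = 7.79×10^-19 J

For an infinite well E_n = n²h²/(8m_eL²), so E_1 = h²/(8m_eL²) = (6.63×10^-34)²/(8·9.11×10^-31·(1.67×10^-9 m)²) = 2.163×10^-20 J.
Then E_6 = 6²·E_1 = 36·2.163×10^-20 J = 7.79×10^-19 J.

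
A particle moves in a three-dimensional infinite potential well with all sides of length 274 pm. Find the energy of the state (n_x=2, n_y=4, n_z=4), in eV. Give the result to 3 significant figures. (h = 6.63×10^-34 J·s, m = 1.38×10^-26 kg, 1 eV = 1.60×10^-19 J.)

For a 3D rectangular well E = (h²/8m)·Σ n_i²/L_i² = (6.63×10^-34)²/(8·1.38×10^-26) · [2²/(274 pm)² + 4²/(274 pm)² + 4²/(274 pm)²].
Evaluating gives E = 1.909×10^-21 J = 0.0119 eV.

E = 0.0119 eV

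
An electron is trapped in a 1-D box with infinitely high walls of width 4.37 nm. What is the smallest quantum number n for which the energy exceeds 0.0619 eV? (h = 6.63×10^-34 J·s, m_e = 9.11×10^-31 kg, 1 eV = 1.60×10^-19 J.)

n = 2

E_1 = h²/(8m_eL²) = 3.158×10^-21 J = 0.01974 eV.
Need n² > 0.0619/0.01974 = 3.136, i.e. n > 1.771.
The smallest integer satisfying this is n = 2.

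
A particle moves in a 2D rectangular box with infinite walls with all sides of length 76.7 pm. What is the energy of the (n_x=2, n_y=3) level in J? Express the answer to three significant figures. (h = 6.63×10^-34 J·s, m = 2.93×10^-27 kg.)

For a 2D rectangular well E = (h²/8m)·Σ n_i²/L_i² = (6.63×10^-34)²/(8·2.93×10^-27) · [2²/(76.7 pm)² + 3²/(76.7 pm)²].
Evaluating gives E = 4.14×10^-20 J.

E = 4.14×10^-20 J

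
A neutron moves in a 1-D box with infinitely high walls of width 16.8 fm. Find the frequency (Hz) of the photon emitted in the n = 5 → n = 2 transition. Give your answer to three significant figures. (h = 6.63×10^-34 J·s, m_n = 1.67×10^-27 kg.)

E_1 = h²/(8m_nL²) = 1.166×10^-13 J and ΔE = (5² − 2²)E_1 = 2.449×10^-12 J.
f = ΔE/h = 2.449×10^-12/6.63×10^-34 = 3.69×10^21 Hz.

f = 3.69×10^21 Hz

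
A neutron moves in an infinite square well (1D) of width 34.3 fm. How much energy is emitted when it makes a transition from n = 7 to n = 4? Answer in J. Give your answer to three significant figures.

E_1 = h²/(8m_nL²) = 2.785×10^-14 J.
|ΔE| = |7² − 4²|·E_1 = 33·2.785×10^-14 J = 9.19×10^-13 J.

|ΔE| = 9.19×10^-13 J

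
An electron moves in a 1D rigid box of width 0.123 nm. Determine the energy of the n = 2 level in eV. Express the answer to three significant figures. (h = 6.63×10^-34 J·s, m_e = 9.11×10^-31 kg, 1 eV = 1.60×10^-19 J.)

E_2 = 99.7 eV

For an infinite well E_n = n²h²/(8m_eL²), so E_1 = h²/(8m_eL²) = (6.63×10^-34)²/(8·9.11×10^-31·(1.23×10^-10 m)²) = 3.987×10^-18 J.
Then E_2 = 2²·E_1 = 4·3.987×10^-18 J = 1.595×10^-17 J.
Converting, E_2 = 1.595×10^-17 J / (1.60×10^-19 J/eV) = 99.7 eV.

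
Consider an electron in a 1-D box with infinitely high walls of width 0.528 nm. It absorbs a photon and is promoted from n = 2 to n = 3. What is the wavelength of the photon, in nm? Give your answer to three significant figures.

E_1 = h²/(8m_eL²) = 2.161×10^-19 J, so ΔE = (3² − 2²)E_1 = 1.080×10^-18 J.
λ = hc/ΔE = (6.626×10^-34·2.998×10^8)/1.080×10^-18 = 1.84×10^-7 m = 184 nm.

λ = 184 nm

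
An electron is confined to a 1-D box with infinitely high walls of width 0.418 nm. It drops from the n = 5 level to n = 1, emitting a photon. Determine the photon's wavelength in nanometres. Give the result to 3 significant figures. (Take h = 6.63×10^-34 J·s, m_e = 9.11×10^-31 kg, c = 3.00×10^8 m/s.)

E_1 = h²/(8m_eL²) = 3.452×10^-19 J, so ΔE = (5² − 1²)E_1 = 8.285×10^-18 J.
λ = hc/ΔE = (6.63×10^-34·3.00×10^8)/8.285×10^-18 = 2.40×10^-8 m = 24.0 nm.

λ = 24.0 nm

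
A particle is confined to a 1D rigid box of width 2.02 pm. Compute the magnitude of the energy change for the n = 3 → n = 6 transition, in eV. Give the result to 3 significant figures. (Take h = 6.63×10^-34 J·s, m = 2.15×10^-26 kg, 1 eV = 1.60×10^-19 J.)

E_1 = h²/(8mL²) = 6.263×10^-19 J.
|ΔE| = |3² − 6²|·E_1 = 27·6.263×10^-19 J = 1.691×10^-17 J = 106 eV.

|ΔE| = 106 eV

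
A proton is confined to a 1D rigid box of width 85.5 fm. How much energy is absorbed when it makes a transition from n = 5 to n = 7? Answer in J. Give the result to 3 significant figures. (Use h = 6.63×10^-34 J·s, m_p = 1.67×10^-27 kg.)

E_1 = h²/(8m_pL²) = 4.501×10^-15 J.
|ΔE| = |5² − 7²|·E_1 = 24·4.501×10^-15 J = 1.08×10^-13 J.

|ΔE| = 1.08×10^-13 J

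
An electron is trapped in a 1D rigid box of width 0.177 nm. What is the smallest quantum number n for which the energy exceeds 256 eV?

E_1 = h²/(8m_eL²) = 1.923×10^-18 J = 12.00 eV.
Need n² > 256/12.00 = 21.33, i.e. n > 4.618.
The smallest integer satisfying this is n = 5.

n = 5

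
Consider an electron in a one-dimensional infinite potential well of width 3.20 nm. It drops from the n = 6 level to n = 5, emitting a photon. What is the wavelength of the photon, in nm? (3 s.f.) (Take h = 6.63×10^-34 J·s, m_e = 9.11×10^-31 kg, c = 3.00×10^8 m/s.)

E_1 = h²/(8m_eL²) = 5.890×10^-21 J, so ΔE = (6² − 5²)E_1 = 6.479×10^-20 J.
λ = hc/ΔE = (6.63×10^-34·3.00×10^8)/6.479×10^-20 = 3.07×10^-6 m = 3.07×10^3 nm.

λ = 3.07×10^3 nm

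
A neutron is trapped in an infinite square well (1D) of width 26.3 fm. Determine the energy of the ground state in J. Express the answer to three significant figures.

E_1 = 4.74×10^-14 J

For an infinite well E_n = n²h²/(8m_nL²), so E_1 = h²/(8m_nL²) = (6.626×10^-34)²/(8·1.675×10^-27·(2.63×10^-14 m)²) = 4.737×10^-14 J.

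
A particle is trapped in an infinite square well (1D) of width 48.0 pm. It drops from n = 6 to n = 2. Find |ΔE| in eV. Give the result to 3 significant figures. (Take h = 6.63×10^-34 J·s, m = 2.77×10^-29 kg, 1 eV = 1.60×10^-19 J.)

E_1 = h²/(8mL²) = 8.609×10^-19 J.
|ΔE| = |6² − 2²|·E_1 = 32·8.609×10^-19 J = 2.755×10^-17 J = 172 eV.

|ΔE| = 172 eV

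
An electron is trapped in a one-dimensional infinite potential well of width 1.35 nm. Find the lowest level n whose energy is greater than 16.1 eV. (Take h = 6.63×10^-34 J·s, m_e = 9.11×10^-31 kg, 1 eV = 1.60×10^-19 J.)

E_1 = h²/(8m_eL²) = 3.309×10^-20 J = 0.2068 eV.
Need n² > 16.1/0.2068 = 77.85, i.e. n > 8.823.
The smallest integer satisfying this is n = 9.

n = 9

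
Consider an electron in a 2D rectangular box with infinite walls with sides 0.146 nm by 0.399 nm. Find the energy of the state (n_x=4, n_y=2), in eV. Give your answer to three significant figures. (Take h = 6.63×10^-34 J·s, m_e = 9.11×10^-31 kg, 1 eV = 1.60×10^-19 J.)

For a 2D rectangular well E = (h²/8m_e)·Σ n_i²/L_i² = (6.63×10^-34)²/(8·9.11×10^-31) · [4²/(0.146 nm)² + 2²/(0.399 nm)²].
Evaluating gives E = 4.679×10^-17 J = 292 eV.

E = 292 eV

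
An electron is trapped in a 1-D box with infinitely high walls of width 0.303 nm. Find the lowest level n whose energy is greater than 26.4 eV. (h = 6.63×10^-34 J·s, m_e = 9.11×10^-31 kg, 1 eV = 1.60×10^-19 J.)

n = 3

E_1 = h²/(8m_eL²) = 6.570×10^-19 J = 4.106 eV.
Need n² > 26.4/4.106 = 6.430, i.e. n > 2.536.
The smallest integer satisfying this is n = 3.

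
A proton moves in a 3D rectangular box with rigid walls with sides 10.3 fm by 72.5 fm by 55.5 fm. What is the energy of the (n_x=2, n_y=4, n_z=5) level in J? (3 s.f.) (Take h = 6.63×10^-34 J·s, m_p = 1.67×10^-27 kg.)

For a 3D rectangular well E = (h²/8m_p)·Σ n_i²/L_i² = (6.63×10^-34)²/(8·1.67×10^-27) · [2²/(10.3 fm)² + 4²/(72.5 fm)² + 5²/(55.5 fm)²].
Evaluating gives E = 1.61×10^-12 J.

E = 1.61×10^-12 J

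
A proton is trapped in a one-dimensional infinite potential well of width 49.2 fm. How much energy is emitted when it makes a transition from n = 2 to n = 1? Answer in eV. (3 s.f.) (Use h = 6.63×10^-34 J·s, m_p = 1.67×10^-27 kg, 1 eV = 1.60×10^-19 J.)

E_1 = h²/(8m_pL²) = 1.359×10^-14 J.
|ΔE| = |2² − 1²|·E_1 = 3·1.359×10^-14 J = 4.077×10^-14 J = 2.55×10^5 eV.

|ΔE| = 2.55×10^5 eV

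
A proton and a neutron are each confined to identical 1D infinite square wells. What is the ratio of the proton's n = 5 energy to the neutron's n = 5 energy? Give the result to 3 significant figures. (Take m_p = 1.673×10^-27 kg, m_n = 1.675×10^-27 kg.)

E_n ∝ 1/m at fixed n and L, so the ratio is m_n/m_p = 1.675×10^-27/1.673×10^-27 = 1.00.

1.00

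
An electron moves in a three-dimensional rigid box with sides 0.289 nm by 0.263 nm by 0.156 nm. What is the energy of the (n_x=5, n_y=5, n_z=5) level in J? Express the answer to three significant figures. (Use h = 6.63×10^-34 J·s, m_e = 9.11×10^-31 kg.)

For a 3D rectangular well E = (h²/8m_e)·Σ n_i²/L_i² = (6.63×10^-34)²/(8·9.11×10^-31) · [5²/(0.289 nm)² + 5²/(0.263 nm)² + 5²/(0.156 nm)²].
Evaluating gives E = 1.02×10^-16 J.

E = 1.02×10^-16 J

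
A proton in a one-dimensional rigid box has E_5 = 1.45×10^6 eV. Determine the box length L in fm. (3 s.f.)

L = 59.4 fm

From E_n = n²h²/(8m_pL²), L = n·h/√(8m_pE_n).
E_5 = 1.45×10^6 eV = 2.323×10^-13 J, so L = 5·6.626×10^-34/√(8·1.673×10^-27·2.323×10^-13) = 5.94×10^-14 m = 59.4 fm.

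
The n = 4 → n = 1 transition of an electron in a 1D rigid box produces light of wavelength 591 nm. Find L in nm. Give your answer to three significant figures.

L = 1.64 nm

The photon carries ΔE = hc/λ = 6.626×10^-34·2.998×10^8/5.91×10^-7 m = 3.361×10^-19 J.
Since ΔE = (4² − 1²)E_1, E_1 = 2.241×10^-20 J, and L = h/√(8m_eE_1) = 1.64×10^-9 m = 1.64 nm.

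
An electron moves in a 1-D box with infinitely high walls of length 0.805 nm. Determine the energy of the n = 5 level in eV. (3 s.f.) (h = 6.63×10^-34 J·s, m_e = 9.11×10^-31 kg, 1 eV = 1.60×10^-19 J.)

E_5 = 14.5 eV

For an infinite well E_n = n²h²/(8m_eL²), so E_1 = h²/(8m_eL²) = (6.63×10^-34)²/(8·9.11×10^-31·(8.05×10^-10 m)²) = 9.307×10^-20 J.
Then E_5 = 5²·E_1 = 25·9.307×10^-20 J = 2.327×10^-18 J.
Converting, E_5 = 2.327×10^-18 J / (1.60×10^-19 J/eV) = 14.5 eV.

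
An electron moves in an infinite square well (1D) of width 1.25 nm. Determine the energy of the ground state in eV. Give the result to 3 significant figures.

For an infinite well E_n = n²h²/(8m_eL²), so E_1 = h²/(8m_eL²) = (6.626×10^-34)²/(8·9.109×10^-31·(1.25×10^-9 m)²) = 3.856×10^-20 J.
Converting, E_1 = 3.856×10^-20 J / (1.602×10^-19 J/eV) = 0.241 eV.

E_1 = 0.241 eV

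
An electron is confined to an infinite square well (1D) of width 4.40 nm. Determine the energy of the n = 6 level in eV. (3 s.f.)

For an infinite well E_n = n²h²/(8m_eL²), so E_1 = h²/(8m_eL²) = (6.626×10^-34)²/(8·9.109×10^-31·(4.40×10^-9 m)²) = 3.112×10^-21 J.
Then E_6 = 6²·E_1 = 36·3.112×10^-21 J = 1.120×10^-19 J.
Converting, E_6 = 1.120×10^-19 J / (1.602×10^-19 J/eV) = 0.699 eV.

E_6 = 0.699 eV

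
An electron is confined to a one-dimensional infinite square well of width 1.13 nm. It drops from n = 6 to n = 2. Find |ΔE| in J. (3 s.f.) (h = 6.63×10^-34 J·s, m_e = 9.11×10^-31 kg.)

E_1 = h²/(8m_eL²) = 4.723×10^-20 J.
|ΔE| = |6² − 2²|·E_1 = 32·4.723×10^-20 J = 1.51×10^-18 J.

|ΔE| = 1.51×10^-18 J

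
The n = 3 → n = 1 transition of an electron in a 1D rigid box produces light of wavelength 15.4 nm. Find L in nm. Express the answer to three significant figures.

The photon carries ΔE = hc/λ = 6.626×10^-34·2.998×10^8/1.54×10^-8 m = 1.290×10^-17 J.
Since ΔE = (3² − 1²)E_1, E_1 = 1.613×10^-18 J, and L = h/√(8m_eE_1) = 1.93×10^-10 m = 0.193 nm.

L = 0.193 nm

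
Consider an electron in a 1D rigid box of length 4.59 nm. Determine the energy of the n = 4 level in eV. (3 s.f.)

For an infinite well E_n = n²h²/(8m_eL²), so E_1 = h²/(8m_eL²) = (6.626×10^-34)²/(8·9.109×10^-31·(4.59×10^-9 m)²) = 2.860×10^-21 J.
Then E_4 = 4²·E_1 = 16·2.860×10^-21 J = 4.576×10^-20 J.
Converting, E_4 = 4.576×10^-20 J / (1.602×10^-19 J/eV) = 0.286 eV.

E_4 = 0.286 eV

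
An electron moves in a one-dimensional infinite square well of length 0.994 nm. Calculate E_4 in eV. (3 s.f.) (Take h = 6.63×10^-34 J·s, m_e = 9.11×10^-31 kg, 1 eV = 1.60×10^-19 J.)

For an infinite well E_n = n²h²/(8m_eL²), so E_1 = h²/(8m_eL²) = (6.63×10^-34)²/(8·9.11×10^-31·(9.94×10^-10 m)²) = 6.104×10^-20 J.
Then E_4 = 4²·E_1 = 16·6.104×10^-20 J = 9.766×10^-19 J.
Converting, E_4 = 9.766×10^-19 J / (1.60×10^-19 J/eV) = 6.10 eV.

E_4 = 6.10 eV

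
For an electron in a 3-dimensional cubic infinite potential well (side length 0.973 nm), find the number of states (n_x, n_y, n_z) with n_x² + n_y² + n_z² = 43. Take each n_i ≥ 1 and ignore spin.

The level has n_x² + n_y² + n_z² = 43. The ordered positive-integer solutions are (3, 3, 5), (3, 5, 3), (5, 3, 3).
That gives 3 states.

degeneracy = 3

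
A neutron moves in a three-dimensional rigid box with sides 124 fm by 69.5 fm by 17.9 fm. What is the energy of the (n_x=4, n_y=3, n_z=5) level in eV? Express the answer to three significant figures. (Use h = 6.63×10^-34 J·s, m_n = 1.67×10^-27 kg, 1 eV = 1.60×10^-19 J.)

E = 1.66×10^7 eV

For a 3D rectangular well E = (h²/8m_n)·Σ n_i²/L_i² = (6.63×10^-34)²/(8·1.67×10^-27) · [4²/(124 fm)² + 3²/(69.5 fm)² + 5²/(17.9 fm)²].
Evaluating gives E = 2.663×10^-12 J = 1.66×10^7 eV.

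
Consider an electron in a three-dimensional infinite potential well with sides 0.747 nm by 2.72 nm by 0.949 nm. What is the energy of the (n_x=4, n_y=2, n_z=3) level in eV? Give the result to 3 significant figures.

For a 3D rectangular well E = (h²/8m_e)·Σ n_i²/L_i² = (6.626×10^-34)²/(8·9.109×10^-31) · [4²/(0.747 nm)² + 2²/(2.72 nm)² + 3²/(0.949 nm)²].
Evaluating gives E = 2.362×10^-18 J = 14.7 eV.

E = 14.7 eV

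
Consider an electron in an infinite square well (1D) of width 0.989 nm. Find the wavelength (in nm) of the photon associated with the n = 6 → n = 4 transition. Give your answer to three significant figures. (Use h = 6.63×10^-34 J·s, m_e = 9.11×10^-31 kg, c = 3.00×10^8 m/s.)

E_1 = h²/(8m_eL²) = 6.166×10^-20 J, so ΔE = (6² − 4²)E_1 = 1.233×10^-18 J.
λ = hc/ΔE = (6.63×10^-34·3.00×10^8)/1.233×10^-18 = 1.61×10^-7 m = 161 nm.

λ = 161 nm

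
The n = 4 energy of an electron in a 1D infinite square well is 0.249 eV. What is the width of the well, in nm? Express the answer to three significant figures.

L = 4.92 nm

From E_n = n²h²/(8m_eL²), L = n·h/√(8m_eE_n).
E_4 = 0.249 eV = 3.989×10^-20 J, so L = 4·6.626×10^-34/√(8·9.109×10^-31·3.989×10^-20) = 4.92×10^-9 m = 4.92 nm.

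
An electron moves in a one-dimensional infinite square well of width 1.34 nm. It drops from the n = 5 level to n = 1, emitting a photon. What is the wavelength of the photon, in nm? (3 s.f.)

λ = 247 nm

E_1 = h²/(8m_eL²) = 3.355×10^-20 J, so ΔE = (5² − 1²)E_1 = 8.052×10^-19 J.
λ = hc/ΔE = (6.626×10^-34·2.998×10^8)/8.052×10^-19 = 2.47×10^-7 m = 247 nm.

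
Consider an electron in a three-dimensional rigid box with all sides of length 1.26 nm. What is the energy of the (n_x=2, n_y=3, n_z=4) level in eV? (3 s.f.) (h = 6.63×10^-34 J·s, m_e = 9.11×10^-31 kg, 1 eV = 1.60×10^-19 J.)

For a 3D rectangular well E = (h²/8m_e)·Σ n_i²/L_i² = (6.63×10^-34)²/(8·9.11×10^-31) · [2²/(1.26 nm)² + 3²/(1.26 nm)² + 4²/(1.26 nm)²].
Evaluating gives E = 1.102×10^-18 J = 6.89 eV.

E = 6.89 eV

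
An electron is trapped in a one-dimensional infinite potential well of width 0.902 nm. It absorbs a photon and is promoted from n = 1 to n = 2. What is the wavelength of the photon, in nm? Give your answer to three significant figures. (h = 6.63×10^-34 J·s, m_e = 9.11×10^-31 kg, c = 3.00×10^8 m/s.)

E_1 = h²/(8m_eL²) = 7.413×10^-20 J, so ΔE = (2² − 1²)E_1 = 2.224×10^-19 J.
λ = hc/ΔE = (6.63×10^-34·3.00×10^8)/2.224×10^-19 = 8.94×10^-7 m = 894 nm.

λ = 894 nm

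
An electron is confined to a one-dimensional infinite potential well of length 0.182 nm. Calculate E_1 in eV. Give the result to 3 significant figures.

For an infinite well E_n = n²h²/(8m_eL²), so E_1 = h²/(8m_eL²) = (6.626×10^-34)²/(8·9.109×10^-31·(1.82×10^-10 m)²) = 1.819×10^-18 J.
Converting, E_1 = 1.819×10^-18 J / (1.602×10^-19 J/eV) = 11.4 eV.

E_1 = 11.4 eV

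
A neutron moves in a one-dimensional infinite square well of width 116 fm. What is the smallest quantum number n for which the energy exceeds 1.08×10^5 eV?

E_1 = h²/(8m_nL²) = 2.435×10^-15 J = 1.520×10^4 eV.
Need n² > 1.08×10^5/1.520×10^4 = 7.105, i.e. n > 2.666.
The smallest integer satisfying this is n = 3.

n = 3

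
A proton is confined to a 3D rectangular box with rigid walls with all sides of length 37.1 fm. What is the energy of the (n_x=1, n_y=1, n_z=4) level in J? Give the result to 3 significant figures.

For a 3D rectangular well E = (h²/8m_p)·Σ n_i²/L_i² = (6.626×10^-34)²/(8·1.673×10^-27) · [1²/(37.1 fm)² + 1²/(37.1 fm)² + 4²/(37.1 fm)²].
Evaluating gives E = 4.29×10^-13 J.

E = 4.29×10^-13 J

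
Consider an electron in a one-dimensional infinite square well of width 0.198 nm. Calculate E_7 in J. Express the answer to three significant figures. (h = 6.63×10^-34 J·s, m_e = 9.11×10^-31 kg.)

E_7 = 7.54×10^-17 J

For an infinite well E_n = n²h²/(8m_eL²), so E_1 = h²/(8m_eL²) = (6.63×10^-34)²/(8·9.11×10^-31·(1.98×10^-10 m)²) = 1.538×10^-18 J.
Then E_7 = 7²·E_1 = 49·1.538×10^-18 J = 7.54×10^-17 J.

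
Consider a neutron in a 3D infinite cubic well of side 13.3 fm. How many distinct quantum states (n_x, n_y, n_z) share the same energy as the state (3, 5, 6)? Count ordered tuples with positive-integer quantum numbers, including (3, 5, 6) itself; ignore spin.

The level has n_x² + n_y² + n_z² = 70. The ordered positive-integer solutions are (3, 5, 6), (3, 6, 5), (5, 3, 6), (5, 6, 3), (6, 3, 5), (6, 5, 3).
That gives 6 states.

degeneracy = 6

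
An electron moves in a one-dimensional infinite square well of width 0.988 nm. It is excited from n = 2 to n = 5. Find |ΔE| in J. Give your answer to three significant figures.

|ΔE| = 1.30×10^-18 J

E_1 = h²/(8m_eL²) = 6.172×10^-20 J.
|ΔE| = |2² − 5²|·E_1 = 21·6.172×10^-20 J = 1.30×10^-18 J.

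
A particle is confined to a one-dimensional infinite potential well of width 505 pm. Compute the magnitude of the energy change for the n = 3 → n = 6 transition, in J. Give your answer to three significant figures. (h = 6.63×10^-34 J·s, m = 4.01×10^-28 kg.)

|ΔE| = 1.45×10^-20 J

E_1 = h²/(8mL²) = 5.373×10^-22 J.
|ΔE| = |3² − 6²|·E_1 = 27·5.373×10^-22 J = 1.45×10^-20 J.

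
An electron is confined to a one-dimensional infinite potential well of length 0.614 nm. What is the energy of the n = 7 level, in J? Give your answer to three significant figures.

E_7 = 7.83×10^-18 J

For an infinite well E_n = n²h²/(8m_eL²), so E_1 = h²/(8m_eL²) = (6.626×10^-34)²/(8·9.109×10^-31·(6.14×10^-10 m)²) = 1.598×10^-19 J.
Then E_7 = 7²·E_1 = 49·1.598×10^-19 J = 7.83×10^-18 J.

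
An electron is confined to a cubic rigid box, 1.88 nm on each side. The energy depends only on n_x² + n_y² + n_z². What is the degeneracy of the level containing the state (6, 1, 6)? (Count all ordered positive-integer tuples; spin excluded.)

The level has n_x² + n_y² + n_z² = 73. The ordered positive-integer solutions are (1, 6, 6), (6, 1, 6), (6, 6, 1).
That gives 3 states.

degeneracy = 3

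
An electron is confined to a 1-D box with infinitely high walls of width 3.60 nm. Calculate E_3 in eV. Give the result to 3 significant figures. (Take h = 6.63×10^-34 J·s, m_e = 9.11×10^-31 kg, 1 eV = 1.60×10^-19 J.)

For an infinite well E_n = n²h²/(8m_eL²), so E_1 = h²/(8m_eL²) = (6.63×10^-34)²/(8·9.11×10^-31·(3.60×10^-9 m)²) = 4.654×10^-21 J.
Then E_3 = 3²·E_1 = 9·4.654×10^-21 J = 4.189×10^-20 J.
Converting, E_3 = 4.189×10^-20 J / (1.60×10^-19 J/eV) = 0.262 eV.

E_3 = 0.262 eV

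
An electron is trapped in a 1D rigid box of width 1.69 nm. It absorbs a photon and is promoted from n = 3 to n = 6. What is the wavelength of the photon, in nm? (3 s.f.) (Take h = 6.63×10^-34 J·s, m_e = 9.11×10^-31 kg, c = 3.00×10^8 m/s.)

E_1 = h²/(8m_eL²) = 2.112×10^-20 J, so ΔE = (6² − 3²)E_1 = 5.702×10^-19 J.
λ = hc/ΔE = (6.63×10^-34·3.00×10^8)/5.702×10^-19 = 3.49×10^-7 m = 349 nm.

λ = 349 nm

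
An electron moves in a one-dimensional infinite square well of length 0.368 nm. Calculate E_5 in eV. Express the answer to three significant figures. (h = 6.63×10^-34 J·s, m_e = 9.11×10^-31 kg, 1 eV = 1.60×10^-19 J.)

E_5 = 69.6 eV

For an infinite well E_n = n²h²/(8m_eL²), so E_1 = h²/(8m_eL²) = (6.63×10^-34)²/(8·9.11×10^-31·(3.68×10^-10 m)²) = 4.454×10^-19 J.
Then E_5 = 5²·E_1 = 25·4.454×10^-19 J = 1.113×10^-17 J.
Converting, E_5 = 1.113×10^-17 J / (1.60×10^-19 J/eV) = 69.6 eV.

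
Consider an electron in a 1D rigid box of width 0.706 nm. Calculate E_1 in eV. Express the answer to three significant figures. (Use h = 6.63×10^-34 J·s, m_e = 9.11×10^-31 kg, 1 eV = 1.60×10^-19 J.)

For an infinite well E_n = n²h²/(8m_eL²), so E_1 = h²/(8m_eL²) = (6.63×10^-34)²/(8·9.11×10^-31·(7.06×10^-10 m)²) = 1.210×10^-19 J.
Converting, E_1 = 1.210×10^-19 J / (1.60×10^-19 J/eV) = 0.756 eV.

E_1 = 0.756 eV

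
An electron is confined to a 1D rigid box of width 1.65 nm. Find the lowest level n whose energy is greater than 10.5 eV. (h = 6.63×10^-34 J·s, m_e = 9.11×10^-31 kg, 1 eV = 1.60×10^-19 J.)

E_1 = h²/(8m_eL²) = 2.215×10^-20 J = 0.1384 eV.
Need n² > 10.5/0.1384 = 75.87, i.e. n > 8.710.
The smallest integer satisfying this is n = 9.

n = 9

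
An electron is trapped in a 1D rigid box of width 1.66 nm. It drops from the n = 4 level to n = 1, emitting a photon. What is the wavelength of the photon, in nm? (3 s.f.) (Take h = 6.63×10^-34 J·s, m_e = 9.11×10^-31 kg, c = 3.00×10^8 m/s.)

λ = 606 nm

E_1 = h²/(8m_eL²) = 2.189×10^-20 J, so ΔE = (4² − 1²)E_1 = 3.283×10^-19 J.
λ = hc/ΔE = (6.63×10^-34·3.00×10^8)/3.283×10^-19 = 6.06×10^-7 m = 606 nm.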